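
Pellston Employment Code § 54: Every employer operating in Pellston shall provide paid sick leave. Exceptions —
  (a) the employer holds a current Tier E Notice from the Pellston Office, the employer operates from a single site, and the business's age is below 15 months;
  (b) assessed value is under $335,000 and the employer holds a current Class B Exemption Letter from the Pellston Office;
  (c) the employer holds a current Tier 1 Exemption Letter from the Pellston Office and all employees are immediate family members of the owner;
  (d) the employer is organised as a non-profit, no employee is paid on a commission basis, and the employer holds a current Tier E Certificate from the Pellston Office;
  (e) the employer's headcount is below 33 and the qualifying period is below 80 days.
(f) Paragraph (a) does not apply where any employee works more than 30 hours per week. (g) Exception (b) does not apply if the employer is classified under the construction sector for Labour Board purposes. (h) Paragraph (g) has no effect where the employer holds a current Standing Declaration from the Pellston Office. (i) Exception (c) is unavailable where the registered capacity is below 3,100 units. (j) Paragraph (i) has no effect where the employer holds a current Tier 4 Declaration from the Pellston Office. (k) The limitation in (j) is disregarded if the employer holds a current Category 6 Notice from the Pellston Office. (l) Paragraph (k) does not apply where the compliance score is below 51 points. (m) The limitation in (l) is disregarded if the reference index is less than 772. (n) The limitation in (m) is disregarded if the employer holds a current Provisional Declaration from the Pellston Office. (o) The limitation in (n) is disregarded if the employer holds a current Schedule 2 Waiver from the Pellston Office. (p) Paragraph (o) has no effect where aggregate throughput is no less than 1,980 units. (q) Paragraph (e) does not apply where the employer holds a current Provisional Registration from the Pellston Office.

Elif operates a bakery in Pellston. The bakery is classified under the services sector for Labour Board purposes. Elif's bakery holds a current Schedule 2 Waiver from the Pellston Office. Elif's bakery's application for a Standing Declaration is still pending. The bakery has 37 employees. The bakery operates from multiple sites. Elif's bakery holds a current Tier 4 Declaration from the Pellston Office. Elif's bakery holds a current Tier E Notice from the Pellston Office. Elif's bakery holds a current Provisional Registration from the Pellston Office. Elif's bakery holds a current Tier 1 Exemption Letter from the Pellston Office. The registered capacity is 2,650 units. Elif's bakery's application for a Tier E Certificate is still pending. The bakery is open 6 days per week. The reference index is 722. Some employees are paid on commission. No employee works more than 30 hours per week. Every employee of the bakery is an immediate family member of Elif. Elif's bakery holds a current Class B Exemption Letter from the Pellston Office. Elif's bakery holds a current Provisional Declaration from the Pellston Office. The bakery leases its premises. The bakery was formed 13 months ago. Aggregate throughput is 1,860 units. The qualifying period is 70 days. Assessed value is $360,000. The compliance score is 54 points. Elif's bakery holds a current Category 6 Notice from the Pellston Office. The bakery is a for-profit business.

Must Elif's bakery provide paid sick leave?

Exception (a) fails — the employer operates from multiple sites.
Exception (b) fails — assessed value is $360,000, not under $335,000.
Exception (c) is satisfied on its face — a current Tier 1 Exemption Letter is held; every employee is an immediate family member. But: (i) applies — the registered capacity is 2,650 units, below the 3,100 units limit. (j) is engaged (a current Tier 4 Declaration is held), but is itself disapplied by (k): (k) operates against (j): a current Category 6 Notice is held. (l), which would lift (k), is not triggered — the compliance score is 54 points, not below 51 points. Exception (c) does not apply.
Exception (d) requires that the employer is organised as a non-profit; but the employer is for-profit, so (d) is unavailable.
Exception (e) fails — the employer's headcount is 37, not below 33.
Every exception is unavailable, so the rule governs.

Yes — Elif's bakery must provide paid sick leave.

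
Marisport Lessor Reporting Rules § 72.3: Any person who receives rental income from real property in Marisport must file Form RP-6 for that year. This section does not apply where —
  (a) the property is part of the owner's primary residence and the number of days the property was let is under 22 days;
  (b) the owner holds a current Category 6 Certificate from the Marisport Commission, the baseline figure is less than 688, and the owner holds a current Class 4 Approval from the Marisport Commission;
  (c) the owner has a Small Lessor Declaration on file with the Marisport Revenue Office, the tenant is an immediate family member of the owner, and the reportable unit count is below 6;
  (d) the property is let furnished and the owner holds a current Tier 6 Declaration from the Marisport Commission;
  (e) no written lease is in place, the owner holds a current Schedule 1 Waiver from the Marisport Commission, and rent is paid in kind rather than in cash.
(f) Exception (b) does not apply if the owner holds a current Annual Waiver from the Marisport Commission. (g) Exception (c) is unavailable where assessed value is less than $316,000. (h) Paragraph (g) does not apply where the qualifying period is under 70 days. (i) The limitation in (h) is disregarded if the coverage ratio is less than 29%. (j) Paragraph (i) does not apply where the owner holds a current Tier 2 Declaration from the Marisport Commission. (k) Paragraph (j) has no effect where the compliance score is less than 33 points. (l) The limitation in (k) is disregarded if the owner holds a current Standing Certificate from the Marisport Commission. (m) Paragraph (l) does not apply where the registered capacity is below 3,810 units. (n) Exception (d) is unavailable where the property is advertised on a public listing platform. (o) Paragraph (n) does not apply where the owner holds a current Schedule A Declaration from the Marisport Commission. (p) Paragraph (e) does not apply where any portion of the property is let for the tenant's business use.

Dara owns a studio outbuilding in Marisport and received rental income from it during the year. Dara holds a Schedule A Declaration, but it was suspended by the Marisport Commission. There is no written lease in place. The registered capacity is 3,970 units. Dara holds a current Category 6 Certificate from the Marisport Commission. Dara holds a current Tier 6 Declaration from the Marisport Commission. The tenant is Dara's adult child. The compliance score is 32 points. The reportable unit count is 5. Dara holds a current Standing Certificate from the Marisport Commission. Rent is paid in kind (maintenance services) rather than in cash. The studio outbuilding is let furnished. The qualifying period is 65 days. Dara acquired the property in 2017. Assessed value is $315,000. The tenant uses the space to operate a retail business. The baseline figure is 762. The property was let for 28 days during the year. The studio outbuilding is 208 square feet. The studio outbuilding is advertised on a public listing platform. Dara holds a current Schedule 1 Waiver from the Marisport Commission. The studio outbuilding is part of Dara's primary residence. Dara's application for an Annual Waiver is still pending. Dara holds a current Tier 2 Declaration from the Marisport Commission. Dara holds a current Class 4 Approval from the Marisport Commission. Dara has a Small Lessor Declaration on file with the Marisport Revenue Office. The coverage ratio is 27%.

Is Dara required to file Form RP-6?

No — exception (c) applies; Dara is not required to file Form RP-6.

Exception (a) fails — the number of days the property was let is 28 days, not under 22 days.
Exception (b) does not apply: the baseline figure is 762, not less than 688.
Exception (c) is satisfied on its face — a Small Lessor Declaration is on file; the tenant is an immediate family member; the reportable unit count is 5, below the 6 limit. Considering the limiting provisions: (g) would limit (c) — assessed value is $315,000, less than the $316,000 limit — but (h) sets (g) aside: (h) operates against (g): the qualifying period is 65 days, under the 70 days limit. (i) is triggered (the coverage ratio is 27%, less than the 29% limit), but is overridden by (j): (j) is engaged — a current Tier 2 Declaration is held. (k) would limit (j) — the compliance score is 32 points, less than the 33 points limit — but (l) sets (k) aside: (l) is triggered — a current Standing Certificate is held. (m) is not engaged (the registered capacity is 3,970 units, not below 3,810 units), so (l) stands. Exception (c) stands.
All of (d)'s requirements are met (the property is let furnished; a current Tier 6 Declaration is held). Turning to paragraphs (n)–(o): (n) operates against (d): the property is publicly advertised. (o), which would lift (n), is inapplicable — the Schedule A Declaration is not current. So (d) is unavailable.
Exception (e): there is no written lease; a current Schedule 1 Waiver is held; rent is paid in kind — every condition holds. However, paragraph (p) must be considered: (p) operates against (e): the space is let for business use. Exception (e) does not apply.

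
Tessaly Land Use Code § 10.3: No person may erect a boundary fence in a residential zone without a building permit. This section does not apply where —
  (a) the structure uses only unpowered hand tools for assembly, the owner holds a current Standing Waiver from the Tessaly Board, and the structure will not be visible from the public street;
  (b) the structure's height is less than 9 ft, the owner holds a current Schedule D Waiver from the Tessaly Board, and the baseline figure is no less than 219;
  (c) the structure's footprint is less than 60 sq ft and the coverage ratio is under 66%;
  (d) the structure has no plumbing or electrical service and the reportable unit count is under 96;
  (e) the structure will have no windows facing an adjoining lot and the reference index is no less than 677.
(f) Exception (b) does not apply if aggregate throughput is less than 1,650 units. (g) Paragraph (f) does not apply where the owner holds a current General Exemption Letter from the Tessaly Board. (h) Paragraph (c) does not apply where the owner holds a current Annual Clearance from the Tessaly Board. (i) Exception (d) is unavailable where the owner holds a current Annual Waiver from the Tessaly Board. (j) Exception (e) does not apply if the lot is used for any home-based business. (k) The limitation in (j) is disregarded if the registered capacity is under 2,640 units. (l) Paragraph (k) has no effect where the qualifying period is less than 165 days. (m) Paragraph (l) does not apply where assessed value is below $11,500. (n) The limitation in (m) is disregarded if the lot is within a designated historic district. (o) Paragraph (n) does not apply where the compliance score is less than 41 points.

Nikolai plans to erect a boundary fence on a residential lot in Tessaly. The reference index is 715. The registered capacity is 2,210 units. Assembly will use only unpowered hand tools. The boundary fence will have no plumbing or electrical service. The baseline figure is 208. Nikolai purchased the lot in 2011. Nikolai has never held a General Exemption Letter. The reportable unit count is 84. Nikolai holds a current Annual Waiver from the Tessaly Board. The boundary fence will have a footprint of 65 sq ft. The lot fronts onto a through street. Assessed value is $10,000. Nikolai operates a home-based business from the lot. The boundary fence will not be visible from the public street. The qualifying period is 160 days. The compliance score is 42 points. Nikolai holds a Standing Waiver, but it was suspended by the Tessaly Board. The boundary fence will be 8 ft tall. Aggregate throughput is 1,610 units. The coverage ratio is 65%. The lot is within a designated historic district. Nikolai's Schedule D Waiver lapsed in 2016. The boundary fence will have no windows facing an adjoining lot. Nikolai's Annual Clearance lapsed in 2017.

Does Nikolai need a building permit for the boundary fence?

Yes — Nikolai must obtain a building permit.

Exception (a) requires that the owner holds a current Standing Waiver from the Tessaly Board; but the Standing Waiver is not current, so (a) is unavailable.
Exception (b) fails — there is no Schedule D Waiver in force.
Exception (c) fails — the structure's footprint is 65 sq ft, not less than 60 sq ft.
Exception (d): there is no plumbing or electrical service; the reportable unit count is 84, under the 96 limit — every condition holds. Turning to paragraph (i): (i) is engaged — a current Annual Waiver is held. Exception (d) does not apply.
Exception (e) is satisfied on its face — no windows face an adjoining lot; the reference index is 715, meeting the 677 threshold. Turning to paragraphs (j)–(o): (j) operates against (e): a home-based business operates on the lot. (k) would limit (j) — the registered capacity is 2,210 units, under the 2,640 units limit — but (l) sets (k) aside: (l) is engaged — the qualifying period is 160 days, less than the 165 days limit. (m) would limit (l) — assessed value is $10,000, below the $11,500 limit — but (n) sets (m) aside: (n) operates against (m): the lot is in a historic district. (o) does not operate here (the compliance score is 42 points, not less than 41 points), so (n) stands. Exception (e) does not apply.
No exception applies. The general rule governs.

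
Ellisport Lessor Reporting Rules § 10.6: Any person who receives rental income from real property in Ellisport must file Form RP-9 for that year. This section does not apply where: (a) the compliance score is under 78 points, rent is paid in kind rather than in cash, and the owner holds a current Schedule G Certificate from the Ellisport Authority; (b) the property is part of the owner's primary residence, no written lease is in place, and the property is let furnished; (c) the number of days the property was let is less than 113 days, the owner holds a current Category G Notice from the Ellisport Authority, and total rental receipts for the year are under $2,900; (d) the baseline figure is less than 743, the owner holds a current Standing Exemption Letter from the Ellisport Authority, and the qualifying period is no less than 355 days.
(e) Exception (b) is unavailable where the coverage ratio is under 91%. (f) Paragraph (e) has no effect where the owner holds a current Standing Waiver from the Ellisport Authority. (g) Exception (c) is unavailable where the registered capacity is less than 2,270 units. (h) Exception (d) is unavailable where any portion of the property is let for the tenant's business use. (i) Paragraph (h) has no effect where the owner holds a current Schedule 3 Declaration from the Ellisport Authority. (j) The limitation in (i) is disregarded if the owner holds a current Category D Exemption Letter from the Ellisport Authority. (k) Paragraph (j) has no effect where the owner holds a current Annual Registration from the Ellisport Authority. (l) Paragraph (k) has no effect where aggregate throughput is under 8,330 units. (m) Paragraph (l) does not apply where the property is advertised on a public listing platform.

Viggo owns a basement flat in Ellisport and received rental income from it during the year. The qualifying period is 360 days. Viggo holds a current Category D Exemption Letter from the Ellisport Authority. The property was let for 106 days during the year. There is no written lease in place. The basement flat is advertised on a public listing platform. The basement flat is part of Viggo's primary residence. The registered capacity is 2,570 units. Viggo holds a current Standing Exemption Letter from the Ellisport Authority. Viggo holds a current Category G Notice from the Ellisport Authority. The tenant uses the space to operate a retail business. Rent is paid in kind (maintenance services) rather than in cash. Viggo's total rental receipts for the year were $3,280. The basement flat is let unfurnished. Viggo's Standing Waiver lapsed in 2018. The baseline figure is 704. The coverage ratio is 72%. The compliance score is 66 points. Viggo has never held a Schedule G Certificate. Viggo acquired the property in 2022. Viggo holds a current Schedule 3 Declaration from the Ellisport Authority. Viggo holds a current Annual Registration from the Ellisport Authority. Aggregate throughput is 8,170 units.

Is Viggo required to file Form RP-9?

No — exception (d) applies; Viggo is not required to file Form RP-9.

Exception (a) requires that the owner holds a current Schedule G Certificate from the Ellisport Authority; but there is no Schedule G Certificate in force, so (a) is unavailable.
Exception (b) does not apply: the property is let unfurnished.
Exception (c) does not apply: total rental receipts for the year are $3,280, not under $2,900.
Exception (d)'s conditions are all satisfied: the baseline figure is 704, less than the 743 limit; a current Standing Exemption Letter is held; the qualifying period is 360 days, meeting the 355 days threshold. Under paragraphs (h)–(m): (h) would limit (d) — the space is let for business use — but (i) sets (h) aside: (i) applies — a current Schedule 3 Declaration is held. (j) is triggered (a current Category D Exemption Letter is held), but is set aside by (k): (k) is engaged — a current Annual Registration is held. (l) would limit (k) — aggregate throughput is 8,170 units, under the 8,330 units limit — but (m) sets (l) aside: (m) operates against (l): the property is publicly advertised. (d) remains available.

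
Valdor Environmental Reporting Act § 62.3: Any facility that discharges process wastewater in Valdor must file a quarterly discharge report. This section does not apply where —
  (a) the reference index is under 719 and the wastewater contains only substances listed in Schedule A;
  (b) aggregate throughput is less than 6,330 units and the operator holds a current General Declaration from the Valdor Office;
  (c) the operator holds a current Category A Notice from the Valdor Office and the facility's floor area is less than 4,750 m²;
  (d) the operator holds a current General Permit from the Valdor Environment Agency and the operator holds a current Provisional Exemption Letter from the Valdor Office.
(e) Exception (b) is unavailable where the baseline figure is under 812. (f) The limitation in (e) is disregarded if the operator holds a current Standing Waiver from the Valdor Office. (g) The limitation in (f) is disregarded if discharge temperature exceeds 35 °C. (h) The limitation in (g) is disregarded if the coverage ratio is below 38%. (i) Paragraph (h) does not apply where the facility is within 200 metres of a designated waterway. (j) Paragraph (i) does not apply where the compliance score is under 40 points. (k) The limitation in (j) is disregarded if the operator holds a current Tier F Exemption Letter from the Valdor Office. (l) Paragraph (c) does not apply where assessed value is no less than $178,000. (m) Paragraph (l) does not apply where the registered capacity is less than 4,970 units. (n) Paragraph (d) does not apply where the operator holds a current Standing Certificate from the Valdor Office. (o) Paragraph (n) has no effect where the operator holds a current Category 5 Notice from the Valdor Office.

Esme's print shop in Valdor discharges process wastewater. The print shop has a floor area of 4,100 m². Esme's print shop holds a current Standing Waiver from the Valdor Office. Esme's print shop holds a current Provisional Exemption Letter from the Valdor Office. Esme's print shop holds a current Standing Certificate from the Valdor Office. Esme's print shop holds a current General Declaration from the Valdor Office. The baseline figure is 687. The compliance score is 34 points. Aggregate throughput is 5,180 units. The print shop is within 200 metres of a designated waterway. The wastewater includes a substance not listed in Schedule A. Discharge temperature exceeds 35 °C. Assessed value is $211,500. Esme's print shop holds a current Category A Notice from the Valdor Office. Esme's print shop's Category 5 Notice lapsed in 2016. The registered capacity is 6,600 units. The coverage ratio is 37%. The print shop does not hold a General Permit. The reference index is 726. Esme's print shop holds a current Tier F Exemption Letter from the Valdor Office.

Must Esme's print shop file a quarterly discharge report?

Exception (a) requires that the reference index is under 719; but the reference index is 726, not under 719, so (a) is unavailable.
Exception (b)'s conditions are all satisfied: aggregate throughput is 5,180 units, less than the 6,330 units limit; a current General Declaration is held. However, paragraphs (e)–(k) must be considered: (e) is triggered — the baseline figure is 687, under the 812 limit. (f) would limit (e) — a current Standing Waiver is held — but (g) sets (f) aside: (g) operates against (f): discharge temperature exceeds 35 °C. (h) would limit (g) — the coverage ratio is 37%, below the 38% limit — but (i) sets (h) aside: (i) operates against (h): the print shop is within 200 m of a designated waterway. (j) is engaged (the compliance score is 34 points, under the 40 points limit), but yields to (k): (k) is engaged — a current Tier F Exemption Letter is held. So (b) is unavailable.
Exception (c)'s conditions are all satisfied: a current Category A Notice is held; the facility's floor area is 4,100 m², less than the 4,750 m² limit. However, paragraphs (l)–(m) must be considered: (l) is engaged — assessed value is $211,500, meeting the $178,000 threshold. (m), which would lift (l), is not triggered — the registered capacity is 6,600 units, not less than 4,970 units. (c) is therefore removed.
Exception (d) does not apply: no General Permit is held.
No exception is made out. Esme's print shop falls within the general rule.

Yes — Esme's print shop must file a quarterly discharge report.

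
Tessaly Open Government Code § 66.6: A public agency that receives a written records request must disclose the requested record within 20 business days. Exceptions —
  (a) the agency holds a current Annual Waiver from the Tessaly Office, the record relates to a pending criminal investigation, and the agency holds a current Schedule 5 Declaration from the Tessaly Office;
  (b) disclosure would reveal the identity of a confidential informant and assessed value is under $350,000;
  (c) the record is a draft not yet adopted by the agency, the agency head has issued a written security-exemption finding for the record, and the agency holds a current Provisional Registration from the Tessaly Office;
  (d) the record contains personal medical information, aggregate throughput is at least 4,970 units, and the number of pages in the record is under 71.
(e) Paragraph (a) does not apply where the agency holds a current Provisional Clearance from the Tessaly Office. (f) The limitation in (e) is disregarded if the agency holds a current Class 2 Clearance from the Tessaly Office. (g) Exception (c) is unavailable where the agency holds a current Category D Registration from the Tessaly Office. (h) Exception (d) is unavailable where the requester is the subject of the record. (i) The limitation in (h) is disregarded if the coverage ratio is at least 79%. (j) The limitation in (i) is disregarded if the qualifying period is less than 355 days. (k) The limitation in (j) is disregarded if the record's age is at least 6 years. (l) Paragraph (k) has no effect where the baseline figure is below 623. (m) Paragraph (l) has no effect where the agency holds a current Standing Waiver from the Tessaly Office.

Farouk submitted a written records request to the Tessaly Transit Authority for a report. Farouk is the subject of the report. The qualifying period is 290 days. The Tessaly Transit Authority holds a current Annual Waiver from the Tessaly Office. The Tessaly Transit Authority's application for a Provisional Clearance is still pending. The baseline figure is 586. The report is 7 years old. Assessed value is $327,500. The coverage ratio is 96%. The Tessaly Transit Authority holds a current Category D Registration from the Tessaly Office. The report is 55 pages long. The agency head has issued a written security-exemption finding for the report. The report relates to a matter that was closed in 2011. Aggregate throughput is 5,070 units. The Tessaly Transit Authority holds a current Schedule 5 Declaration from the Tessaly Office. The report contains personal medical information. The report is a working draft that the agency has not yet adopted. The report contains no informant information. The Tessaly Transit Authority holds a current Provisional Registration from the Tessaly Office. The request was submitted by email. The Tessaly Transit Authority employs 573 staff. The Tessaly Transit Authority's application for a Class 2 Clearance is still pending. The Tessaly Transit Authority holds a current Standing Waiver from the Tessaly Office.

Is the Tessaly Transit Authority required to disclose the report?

Exception (a) does not apply: the report relates to a closed matter.
Exception (b) requires that disclosure would reveal the identity of a confidential informant; but the report contains no informant information, so (b) is unavailable.
Exception (c) is satisfied on its face — the report is an unadopted draft; a written security-exemption finding has been issued; a current Provisional Registration is held. But: (g) operates against (c): a current Category D Registration is held. (c) is therefore removed.
Exception (d): the report contains personal medical information; aggregate throughput is 5,070 units, meeting the 4,970 units threshold; the number of pages in the record is 55, under the 71 limit — every condition holds. As to paragraphs (h)–(m): (h) applies (Farouk is the subject of the report), but is set aside by (i): (i) applies — the coverage ratio is 96%, meeting the 79% threshold. (j) is engaged (the qualifying period is 290 days, less than the 355 days limit), but is set aside by (k): (k) is engaged — the record's age is 7 years, meeting the 6 years threshold. (l) operates (the baseline figure is 586, below the 623 limit), but is displaced by (m): (m) operates against (l): a current Standing Waiver is held. (d) remains available.

No — exception (d) applies; the Tessaly Transit Authority is not required to disclose the report.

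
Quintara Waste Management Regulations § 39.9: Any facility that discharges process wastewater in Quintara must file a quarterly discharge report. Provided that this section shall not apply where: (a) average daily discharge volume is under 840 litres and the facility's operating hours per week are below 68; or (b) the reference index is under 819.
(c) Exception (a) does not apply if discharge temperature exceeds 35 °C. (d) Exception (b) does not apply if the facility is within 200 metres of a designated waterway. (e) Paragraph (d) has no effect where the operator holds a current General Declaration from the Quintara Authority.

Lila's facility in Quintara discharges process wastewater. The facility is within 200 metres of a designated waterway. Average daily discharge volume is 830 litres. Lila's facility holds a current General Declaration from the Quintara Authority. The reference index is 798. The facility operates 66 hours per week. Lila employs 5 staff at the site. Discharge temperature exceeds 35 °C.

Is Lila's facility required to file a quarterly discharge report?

No — exception (b) applies; Lila's facility is not required to file a quarterly discharge report.

All of (a)'s requirements are met (average daily discharge volume is 830 litres, under the 840 litres limit; the facility's operating hours per week are 66, below the 68 limit). But: (c) applies — discharge temperature exceeds 35 °C. (a) is therefore removed.
All of (b)'s requirements are met (the reference index is 798, under the 819 limit). Applying paragraphs (d)–(e): (d) would limit (b) — the facility is within 200 m of a designated waterway — but (e) sets (d) aside: (e) applies — a current General Declaration is held. (b) remains available.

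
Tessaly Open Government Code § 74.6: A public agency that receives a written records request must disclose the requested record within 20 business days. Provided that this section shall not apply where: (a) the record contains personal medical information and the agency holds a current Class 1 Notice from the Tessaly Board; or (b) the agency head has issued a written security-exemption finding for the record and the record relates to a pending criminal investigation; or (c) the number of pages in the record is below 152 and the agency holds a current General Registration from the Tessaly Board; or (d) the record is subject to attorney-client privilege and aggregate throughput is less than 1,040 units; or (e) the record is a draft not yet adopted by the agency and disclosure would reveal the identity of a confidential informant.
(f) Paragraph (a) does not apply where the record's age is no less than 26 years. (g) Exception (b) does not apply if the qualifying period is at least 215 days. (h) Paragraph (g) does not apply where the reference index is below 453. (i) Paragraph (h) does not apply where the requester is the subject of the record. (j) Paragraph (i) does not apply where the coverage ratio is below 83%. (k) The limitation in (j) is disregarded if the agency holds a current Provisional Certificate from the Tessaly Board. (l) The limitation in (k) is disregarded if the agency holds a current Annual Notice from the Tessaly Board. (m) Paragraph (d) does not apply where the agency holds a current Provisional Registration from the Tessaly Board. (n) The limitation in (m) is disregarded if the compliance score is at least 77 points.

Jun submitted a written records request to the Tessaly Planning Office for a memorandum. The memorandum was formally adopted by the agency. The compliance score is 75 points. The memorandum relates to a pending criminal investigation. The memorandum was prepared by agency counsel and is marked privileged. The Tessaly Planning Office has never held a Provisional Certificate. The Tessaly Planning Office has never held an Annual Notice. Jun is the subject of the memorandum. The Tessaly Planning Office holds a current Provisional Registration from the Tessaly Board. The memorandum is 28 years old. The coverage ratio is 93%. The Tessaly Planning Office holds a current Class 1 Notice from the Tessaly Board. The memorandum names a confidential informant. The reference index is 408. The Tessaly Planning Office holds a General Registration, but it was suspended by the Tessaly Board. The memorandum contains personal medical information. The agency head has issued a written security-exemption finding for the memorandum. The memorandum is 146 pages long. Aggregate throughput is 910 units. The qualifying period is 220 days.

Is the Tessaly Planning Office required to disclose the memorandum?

Yes — the Tessaly Planning Office must disclose the memorandum.

Exception (a) is satisfied on its face — the memorandum contains personal medical information; a current Class 1 Notice is held. However, paragraph (f) must be considered: (f) operates against (a): the record's age is 28 years, meeting the 26 years threshold. (a) is therefore removed.
All of (b)'s requirements are met (a written security-exemption finding has been issued; the memorandum relates to a pending investigation). But: (g) operates against (b): the qualifying period is 220 days, meeting the 215 days threshold. (h) would limit (g) — the reference index is 408, below the 453 limit — but (i) sets (h) aside: (i) applies — Jun is the subject of the memorandum. (j), which would lift (i), does not operate here — the coverage ratio is 93%, not below 83%. (b) is therefore removed.
Exception (c) does not apply: the General Registration is not current.
All of (d)'s requirements are met (the memorandum is privileged; aggregate throughput is 910 units, less than the 1,040 units limit). Turning to paragraphs (m)–(n): (m) operates against (d): a current Provisional Registration is held. (n), which would lift (m), is inapplicable — the compliance score is 75 points, short of 77 points. So (d) is unavailable.
Exception (e) does not apply: the memorandum has been formally adopted.
None of the exceptions is available; § 74.6 applies in full.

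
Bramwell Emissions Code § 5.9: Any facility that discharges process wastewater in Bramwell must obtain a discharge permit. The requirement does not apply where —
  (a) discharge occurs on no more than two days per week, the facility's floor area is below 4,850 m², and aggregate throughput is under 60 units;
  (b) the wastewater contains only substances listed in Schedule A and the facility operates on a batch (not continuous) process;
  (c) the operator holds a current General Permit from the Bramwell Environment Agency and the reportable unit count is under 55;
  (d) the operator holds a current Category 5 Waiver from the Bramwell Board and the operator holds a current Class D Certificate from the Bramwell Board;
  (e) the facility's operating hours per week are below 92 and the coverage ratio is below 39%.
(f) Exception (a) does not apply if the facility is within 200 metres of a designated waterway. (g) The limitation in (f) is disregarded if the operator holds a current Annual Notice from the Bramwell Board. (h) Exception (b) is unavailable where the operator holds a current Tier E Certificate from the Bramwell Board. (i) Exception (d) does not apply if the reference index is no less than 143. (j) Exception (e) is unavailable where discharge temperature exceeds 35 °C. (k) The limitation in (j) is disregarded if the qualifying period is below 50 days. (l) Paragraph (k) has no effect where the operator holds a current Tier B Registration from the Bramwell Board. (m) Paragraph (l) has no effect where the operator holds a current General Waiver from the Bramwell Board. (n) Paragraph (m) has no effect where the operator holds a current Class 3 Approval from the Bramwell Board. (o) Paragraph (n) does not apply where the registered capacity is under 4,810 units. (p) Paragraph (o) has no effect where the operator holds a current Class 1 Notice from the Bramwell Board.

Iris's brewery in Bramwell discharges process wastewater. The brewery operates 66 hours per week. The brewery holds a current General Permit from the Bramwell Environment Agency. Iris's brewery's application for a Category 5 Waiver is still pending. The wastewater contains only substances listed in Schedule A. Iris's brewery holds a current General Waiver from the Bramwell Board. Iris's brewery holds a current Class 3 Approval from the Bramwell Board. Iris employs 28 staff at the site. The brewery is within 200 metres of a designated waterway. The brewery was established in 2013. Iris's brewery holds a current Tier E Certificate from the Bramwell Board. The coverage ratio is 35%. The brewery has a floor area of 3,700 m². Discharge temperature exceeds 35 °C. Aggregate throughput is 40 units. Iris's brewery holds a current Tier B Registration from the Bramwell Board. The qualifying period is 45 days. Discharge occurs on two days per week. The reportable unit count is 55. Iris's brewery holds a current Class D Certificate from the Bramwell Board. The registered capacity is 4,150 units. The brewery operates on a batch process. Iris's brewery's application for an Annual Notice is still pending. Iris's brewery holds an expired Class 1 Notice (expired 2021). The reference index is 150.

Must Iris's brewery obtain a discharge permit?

No — exception (e) applies; Iris's brewery is not required to obtain a discharge permit.

Exception (a)'s conditions are all satisfied: discharge occurs on no more than two days per week; the facility's floor area is 3,700 m², below the 4,850 m² limit; aggregate throughput is 40 units, under the 60 units limit. However, paragraphs (f)–(g) must be considered: (f) operates — the brewery is within 200 m of a designated waterway. (g), which would lift (f), is inapplicable — the Annual Notice is not current. Exception (a) does not apply.
Exception (b)'s conditions are all satisfied: the wastewater is Schedule-A-only; the facility operates on a batch process. But: (h) operates against (b): a current Tier E Certificate is held. So (b) is unavailable.
Exception (c) requires that the reportable unit count is under 55; but the reportable unit count is 55, not under 55, so (c) is unavailable.
Exception (d) fails — the Category 5 Waiver is not current.
Exception (e) is satisfied on its face — the facility's operating hours per week are 66, below the 92 limit; the coverage ratio is 35%, below the 39% limit. Considering the limiting provisions: (j) would limit (e) — discharge temperature exceeds 35 °C — but (k) sets (j) aside: (k) operates against (j): the qualifying period is 45 days, below the 50 days limit. (l) applies (a current Tier B Registration is held), but yields to (m): (m) operates against (l): a current General Waiver is held. (n) would limit (m) — a current Class 3 Approval is held — but (o) sets (n) aside: (o) operates — the registered capacity is 4,150 units, under the 4,810 units limit. (p) is not engaged (the Class 1 Notice is not current), so (o) stands. So (e) applies.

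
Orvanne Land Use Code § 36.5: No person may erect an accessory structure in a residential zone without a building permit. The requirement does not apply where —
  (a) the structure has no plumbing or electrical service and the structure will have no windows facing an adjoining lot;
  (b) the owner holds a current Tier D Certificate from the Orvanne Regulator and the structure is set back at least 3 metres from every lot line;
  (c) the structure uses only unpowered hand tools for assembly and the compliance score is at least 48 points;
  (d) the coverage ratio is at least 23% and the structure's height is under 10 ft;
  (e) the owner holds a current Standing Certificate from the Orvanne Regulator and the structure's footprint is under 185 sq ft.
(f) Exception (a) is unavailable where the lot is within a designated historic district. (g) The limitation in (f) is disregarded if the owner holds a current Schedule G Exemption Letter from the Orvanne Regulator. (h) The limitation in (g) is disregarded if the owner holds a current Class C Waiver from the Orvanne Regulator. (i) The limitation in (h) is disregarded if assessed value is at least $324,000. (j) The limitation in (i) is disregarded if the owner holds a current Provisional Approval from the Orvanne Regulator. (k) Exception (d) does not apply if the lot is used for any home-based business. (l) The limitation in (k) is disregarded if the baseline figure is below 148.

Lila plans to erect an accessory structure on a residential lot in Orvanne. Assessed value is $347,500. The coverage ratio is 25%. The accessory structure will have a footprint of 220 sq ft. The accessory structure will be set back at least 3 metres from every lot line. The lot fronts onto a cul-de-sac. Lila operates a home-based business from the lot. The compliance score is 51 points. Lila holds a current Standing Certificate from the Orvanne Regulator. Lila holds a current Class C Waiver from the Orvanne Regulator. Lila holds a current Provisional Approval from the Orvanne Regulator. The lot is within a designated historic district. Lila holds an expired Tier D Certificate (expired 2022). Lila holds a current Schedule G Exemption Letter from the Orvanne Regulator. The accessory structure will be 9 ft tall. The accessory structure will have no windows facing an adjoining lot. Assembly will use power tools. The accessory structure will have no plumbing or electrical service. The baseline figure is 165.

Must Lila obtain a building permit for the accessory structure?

Exception (a)'s conditions are all satisfied: there is no plumbing or electrical service; no windows face an adjoining lot. However, paragraphs (f)–(j) must be considered: (f) applies — the lot is in a historic district. (g) would limit (f) — a current Schedule G Exemption Letter is held — but (h) sets (g) aside: (h) operates — a current Class C Waiver is held. (i) would limit (h) — assessed value is $347,500, meeting the $324,000 threshold — but (j) sets (i) aside: (j) is triggered — a current Provisional Approval is held. So (a) is unavailable.
Exception (b) requires that the owner holds a current Tier D Certificate from the Orvanne Regulator; but there is no Tier D Certificate in force, so (b) is unavailable.
Exception (c) requires that the structure uses only unpowered hand tools for assembly; but assembly uses power tools, so (c) is unavailable.
Exception (d)'s conditions are all satisfied: the coverage ratio is 25%, meeting the 23% threshold; the structure's height is 9 ft, under the 10 ft limit. But applying paragraphs (k)–(l): (k) is engaged — a home-based business operates on the lot. (l) is inapplicable (the baseline figure is 165, not below 148), so (k) stands. So (d) is unavailable.
Exception (e) requires that the structure's footprint is under 185 sq ft; but the structure's footprint is 220 sq ft, not under 185 sq ft, so (e) is unavailable.
Every exception is unavailable, so the rule governs.

Yes — Lila must obtain a building permit.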